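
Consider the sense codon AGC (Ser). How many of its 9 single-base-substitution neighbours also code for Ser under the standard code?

Position 1: none → 0 synonymous.
Position 2: none → 0 synonymous.
Position 3: AGT → 1 synonymous.
Total: 0 + 0 + 1 = 1.

1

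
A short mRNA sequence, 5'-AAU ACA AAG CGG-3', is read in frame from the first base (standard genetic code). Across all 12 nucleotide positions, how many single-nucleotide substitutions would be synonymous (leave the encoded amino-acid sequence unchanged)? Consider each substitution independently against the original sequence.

Codon 1 (AAU, Asn): 1 synonymous substitution.
Codon 2 (ACA, Thr): 3 synonymous substitutions.
Codon 3 (AAG, Lys): 1 synonymous substitution.
Codon 4 (CGG, Arg): 4 synonymous substitutions.
Total: 1 + 3 + 1 + 4 = 9.

9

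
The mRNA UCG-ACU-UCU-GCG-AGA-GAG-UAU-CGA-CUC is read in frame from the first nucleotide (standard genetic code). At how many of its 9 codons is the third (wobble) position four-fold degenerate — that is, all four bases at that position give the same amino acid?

6

Codon 1 UCG (Ser): third position 4-fold.
Codon 2 ACU (Thr): third position 4-fold.
Codon 3 UCU (Ser): third position 4-fold.
Codon 4 GCG (Ala): third position 4-fold.
Codon 5 AGA (Arg): third position 2-fold.
Codon 6 GAG (Glu): third position 2-fold.
Codon 7 UAU (Tyr): third position 2-fold.
Codon 8 CGA (Arg): third position 4-fold.
Codon 9 CUC (Leu): third position 4-fold.
Four-fold degenerate third positions: 6.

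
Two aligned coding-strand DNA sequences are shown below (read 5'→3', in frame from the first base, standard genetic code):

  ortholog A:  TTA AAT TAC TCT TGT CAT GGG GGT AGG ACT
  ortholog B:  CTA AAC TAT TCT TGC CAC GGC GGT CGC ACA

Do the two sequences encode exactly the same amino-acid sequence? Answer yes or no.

Codon 1: TTA Leu / CTA Leu — synonymous.
Codon 2: AAT Asn / AAC Asn — synonymous.
Codon 3: TAC Tyr / TAT Tyr — synonymous.
Codon 4: TCT Ser / TCT Ser — identical.
Codon 5: TGT Cys / TGC Cys — synonymous.
Codon 6: CAT His / CAC His — synonymous.
Codon 7: GGG Gly / GGC Gly — synonymous.
Codon 8: GGT Gly / GGT Gly — identical.
Codon 9: AGG Arg / CGC Arg — synonymous.
Codon 10: ACT Thr / ACA Thr — synonymous.
Nonsynonymous differences: 0 → same protein.

yes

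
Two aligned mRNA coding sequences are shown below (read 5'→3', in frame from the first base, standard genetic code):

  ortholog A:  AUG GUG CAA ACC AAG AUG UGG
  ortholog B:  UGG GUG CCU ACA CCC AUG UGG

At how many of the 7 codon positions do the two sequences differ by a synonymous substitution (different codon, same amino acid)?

Codon 1: AUG Met / UGG Trp — nonsynonymous.
Codon 2: GUG Val / GUG Val — identical.
Codon 3: CAA Gln / CCU Pro — nonsynonymous.
Codon 4: ACC Thr / ACA Thr — synonymous.
Codon 5: AAG Lys / CCC Pro — nonsynonymous.
Codon 6: AUG Met / AUG Met — identical.
Codon 7: UGG Trp / UGG Trp — identical.
Synonymous differences: 1.

1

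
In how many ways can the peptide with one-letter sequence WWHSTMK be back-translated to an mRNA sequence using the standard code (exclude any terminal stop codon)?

Trp: 1 codon.
Trp: 1 codon.
His: 2 codons.
Ser: 6 codons.
Thr: 4 codons.
Met: 1 codon.
Lys: 2 codons.
1 × 1 × 2 × 6 × 4 × 1 × 2 = 96.

96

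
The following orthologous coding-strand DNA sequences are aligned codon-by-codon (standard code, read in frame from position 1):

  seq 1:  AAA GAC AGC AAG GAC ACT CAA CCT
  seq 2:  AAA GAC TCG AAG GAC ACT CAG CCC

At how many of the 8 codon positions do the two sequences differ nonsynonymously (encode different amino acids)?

Codon 1: AAA Lys / AAA Lys — identical.
Codon 2: GAC Asp / GAC Asp — identical.
Codon 3: AGC Ser / TCG Ser — synonymous.
Codon 4: AAG Lys / AAG Lys — identical.
Codon 5: GAC Asp / GAC Asp — identical.
Codon 6: ACT Thr / ACT Thr — identical.
Codon 7: CAA Gln / CAG Gln — synonymous.
Codon 8: CCT Pro / CCC Pro — synonymous.
Nonsynonymous differences: 0.

0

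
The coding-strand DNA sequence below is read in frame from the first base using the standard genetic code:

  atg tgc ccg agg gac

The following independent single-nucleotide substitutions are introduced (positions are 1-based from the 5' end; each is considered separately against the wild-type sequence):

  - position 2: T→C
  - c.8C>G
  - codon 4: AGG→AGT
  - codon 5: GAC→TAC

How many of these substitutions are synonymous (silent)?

0

Codon 1: ATG (Met) → ACG (Thr) — missense.
Codon 3: CCG (Pro) → CGG (Arg) — missense.
Codon 4: AGG (Arg) → AGT (Ser) — missense.
Codon 5: GAC (Asp) → TAC (Tyr) — missense.
Synonymous: 0 of 4.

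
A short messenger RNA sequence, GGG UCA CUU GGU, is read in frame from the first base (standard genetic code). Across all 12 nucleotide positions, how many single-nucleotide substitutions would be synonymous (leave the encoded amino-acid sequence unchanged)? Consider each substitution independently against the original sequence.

Codon 1 (GGG, Gly): 3 synonymous substitutions.
Codon 2 (UCA, Ser): 3 synonymous substitutions.
Codon 3 (CUU, Leu): 3 synonymous substitutions.
Codon 4 (GGU, Gly): 3 synonymous substitutions.
Total: 3 + 3 + 3 + 3 = 12.

12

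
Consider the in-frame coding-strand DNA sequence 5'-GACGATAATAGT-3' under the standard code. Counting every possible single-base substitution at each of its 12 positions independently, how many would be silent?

4

Codon 1 (GAC, Asp): 1 synonymous substitution.
Codon 2 (GAT, Asp): 1 synonymous substitution.
Codon 3 (AAT, Asn): 1 synonymous substitution.
Codon 4 (AGT, Ser): 1 synonymous substitution.
Total: 1 + 1 + 1 + 1 = 4.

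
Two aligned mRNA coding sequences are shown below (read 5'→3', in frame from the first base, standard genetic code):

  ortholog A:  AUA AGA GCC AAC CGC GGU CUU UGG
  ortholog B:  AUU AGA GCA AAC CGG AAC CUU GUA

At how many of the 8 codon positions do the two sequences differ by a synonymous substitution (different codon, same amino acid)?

Codon 1: AUA Ile / AUU Ile — synonymous.
Codon 2: AGA Arg / AGA Arg — identical.
Codon 3: GCC Ala / GCA Ala — synonymous.
Codon 4: AAC Asn / AAC Asn — identical.
Codon 5: CGC Arg / CGG Arg — synonymous.
Codon 6: GGU Gly / AAC Asn — nonsynonymous.
Codon 7: CUU Leu / CUU Leu — identical.
Codon 8: UGG Trp / GUA Val — nonsynonymous.
Synonymous differences: 3.

3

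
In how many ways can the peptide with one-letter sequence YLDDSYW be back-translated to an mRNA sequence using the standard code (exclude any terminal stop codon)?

576

Tyr: 2 codons.
Leu: 6 codons.
Asp: 2 codons.
Asp: 2 codons.
Ser: 6 codons.
Tyr: 2 codons.
Trp: 1 codon.
2 × 6 × 2 × 2 × 6 × 2 × 1 = 576.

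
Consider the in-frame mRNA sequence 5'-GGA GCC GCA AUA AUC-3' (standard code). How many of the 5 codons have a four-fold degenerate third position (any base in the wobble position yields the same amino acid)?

Codon 1 GGA (Gly): third position 4-fold.
Codon 2 GCC (Ala): third position 4-fold.
Codon 3 GCA (Ala): third position 4-fold.
Codon 4 AUA (Ile): third position 3-fold.
Codon 5 AUC (Ile): third position 3-fold.
Four-fold degenerate third positions: 3.

3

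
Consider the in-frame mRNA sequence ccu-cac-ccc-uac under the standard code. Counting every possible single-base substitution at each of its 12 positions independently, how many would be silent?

8

Codon 1 (CCU, Pro): 3 synonymous substitutions.
Codon 2 (CAC, His): 1 synonymous substitution.
Codon 3 (CCC, Pro): 3 synonymous substitutions.
Codon 4 (UAC, Tyr): 1 synonymous substitution.
Total: 3 + 1 + 3 + 1 = 8.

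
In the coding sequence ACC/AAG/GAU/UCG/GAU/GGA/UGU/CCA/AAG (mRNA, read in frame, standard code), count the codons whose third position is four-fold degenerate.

4

Codon 1 ACC (Thr): third position 4-fold.
Codon 2 AAG (Lys): third position 2-fold.
Codon 3 GAU (Asp): third position 2-fold.
Codon 4 UCG (Ser): third position 4-fold.
Codon 5 GAU (Asp): third position 2-fold.
Codon 6 GGA (Gly): third position 4-fold.
Codon 7 UGU (Cys): third position 2-fold.
Codon 8 CCA (Pro): third position 4-fold.
Codon 9 AAG (Lys): third position 2-fold.
Four-fold degenerate third positions: 4.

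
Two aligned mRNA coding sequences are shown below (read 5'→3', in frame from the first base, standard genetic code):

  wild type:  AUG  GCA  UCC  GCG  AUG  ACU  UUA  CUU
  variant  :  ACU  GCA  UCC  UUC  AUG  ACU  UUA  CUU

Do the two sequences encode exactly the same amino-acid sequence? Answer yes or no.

Codon 1: AUG Met / ACU Thr — nonsynonymous.
Codon 2: GCA Ala / GCA Ala — identical.
Codon 3: UCC Ser / UCC Ser — identical.
Codon 4: GCG Ala / UUC Phe — nonsynonymous.
Codon 5: AUG Met / AUG Met — identical.
Codon 6: ACU Thr / ACU Thr — identical.
Codon 7: UUA Leu / UUA Leu — identical.
Codon 8: CUU Leu / CUU Leu — identical.
Nonsynonymous differences: 2 → different protein.

no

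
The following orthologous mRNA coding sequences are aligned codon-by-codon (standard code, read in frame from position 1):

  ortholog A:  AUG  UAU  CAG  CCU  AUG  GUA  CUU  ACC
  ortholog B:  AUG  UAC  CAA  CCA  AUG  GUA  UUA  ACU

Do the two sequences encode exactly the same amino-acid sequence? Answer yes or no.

yes

Codon 1: AUG Met / AUG Met — identical.
Codon 2: UAU Tyr / UAC Tyr — synonymous.
Codon 3: CAG Gln / CAA Gln — synonymous.
Codon 4: CCU Pro / CCA Pro — synonymous.
Codon 5: AUG Met / AUG Met — identical.
Codon 6: GUA Val / GUA Val — identical.
Codon 7: CUU Leu / UUA Leu — synonymous.
Codon 8: ACC Thr / ACU Thr — synonymous.
Nonsynonymous differences: 0 → same protein.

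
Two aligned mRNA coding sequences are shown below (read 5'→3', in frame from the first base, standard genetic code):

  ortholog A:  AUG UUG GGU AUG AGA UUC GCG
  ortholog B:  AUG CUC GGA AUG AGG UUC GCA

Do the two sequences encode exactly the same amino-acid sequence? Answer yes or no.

yes

Codon 1: AUG Met / AUG Met — identical.
Codon 2: UUG Leu / CUC Leu — synonymous.
Codon 3: GGU Gly / GGA Gly — synonymous.
Codon 4: AUG Met / AUG Met — identical.
Codon 5: AGA Arg / AGG Arg — synonymous.
Codon 6: UUC Phe / UUC Phe — identical.
Codon 7: GCG Ala / GCA Ala — synonymous.
Nonsynonymous differences: 0 → same protein.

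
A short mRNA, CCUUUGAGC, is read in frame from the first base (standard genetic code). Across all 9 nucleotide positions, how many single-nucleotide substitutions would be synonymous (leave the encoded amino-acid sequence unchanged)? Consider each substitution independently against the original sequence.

Codon 1 (CCU, Pro): 3 synonymous substitutions.
Codon 2 (UUG, Leu): 2 synonymous substitutions.
Codon 3 (AGC, Ser): 1 synonymous substitution.
Total: 3 + 2 + 1 = 6.

6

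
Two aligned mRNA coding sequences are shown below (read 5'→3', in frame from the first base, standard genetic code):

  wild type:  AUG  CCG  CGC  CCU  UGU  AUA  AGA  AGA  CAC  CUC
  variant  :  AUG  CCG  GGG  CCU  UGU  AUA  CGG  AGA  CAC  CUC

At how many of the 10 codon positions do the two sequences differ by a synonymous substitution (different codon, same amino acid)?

1

Codon 1: AUG Met / AUG Met — identical.
Codon 2: CCG Pro / CCG Pro — identical.
Codon 3: CGC Arg / GGG Gly — nonsynonymous.
Codon 4: CCU Pro / CCU Pro — identical.
Codon 5: UGU Cys / UGU Cys — identical.
Codon 6: AUA Ile / AUA Ile — identical.
Codon 7: AGA Arg / CGG Arg — synonymous.
Codon 8: AGA Arg / AGA Arg — identical.
Codon 9: CAC His / CAC His — identical.
Codon 10: CUC Leu / CUC Leu — identical.
Synonymous differences: 1.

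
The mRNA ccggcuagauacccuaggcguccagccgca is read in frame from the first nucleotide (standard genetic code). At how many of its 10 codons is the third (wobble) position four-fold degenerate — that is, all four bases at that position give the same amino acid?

7

Codon 1 CCG (Pro): third position 4-fold.
Codon 2 GCU (Ala): third position 4-fold.
Codon 3 AGA (Arg): third position 2-fold.
Codon 4 UAC (Tyr): third position 2-fold.
Codon 5 CCU (Pro): third position 4-fold.
Codon 6 AGG (Arg): third position 2-fold.
Codon 7 CGU (Arg): third position 4-fold.
Codon 8 CCA (Pro): third position 4-fold.
Codon 9 GCC (Ala): third position 4-fold.
Codon 10 GCA (Ala): third position 4-fold.
Four-fold degenerate third positions: 7.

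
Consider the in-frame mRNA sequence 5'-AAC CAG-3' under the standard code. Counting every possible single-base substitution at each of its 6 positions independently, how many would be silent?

2

Codon 1 (AAC, Asn): 1 synonymous substitution.
Codon 2 (CAG, Gln): 1 synonymous substitution.
Total: 1 + 1 = 2.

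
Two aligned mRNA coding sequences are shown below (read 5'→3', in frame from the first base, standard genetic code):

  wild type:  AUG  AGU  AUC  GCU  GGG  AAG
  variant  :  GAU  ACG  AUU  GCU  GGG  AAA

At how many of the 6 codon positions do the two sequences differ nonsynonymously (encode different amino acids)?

2

Codon 1: AUG Met / GAU Asp — nonsynonymous.
Codon 2: AGU Ser / ACG Thr — nonsynonymous.
Codon 3: AUC Ile / AUU Ile — synonymous.
Codon 4: GCU Ala / GCU Ala — identical.
Codon 5: GGG Gly / GGG Gly — identical.
Codon 6: AAG Lys / AAA Lys — synonymous.
Nonsynonymous differences: 2.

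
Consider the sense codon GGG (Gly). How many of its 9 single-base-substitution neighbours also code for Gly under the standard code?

Position 1: none → 0 synonymous.
Position 2: none → 0 synonymous.
Position 3: GGT, GGC, GGA → 3 synonymous.
Total: 0 + 0 + 3 = 3.

3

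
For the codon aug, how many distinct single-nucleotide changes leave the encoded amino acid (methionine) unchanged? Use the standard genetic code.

Position 1: none → 0 synonymous.
Position 2: none → 0 synonymous.
Position 3: none → 0 synonymous.
Total: 0 + 0 + 0 = 0.

0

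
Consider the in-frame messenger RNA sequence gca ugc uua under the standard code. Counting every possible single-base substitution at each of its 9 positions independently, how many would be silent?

6

Codon 1 (GCA, Ala): 3 synonymous substitutions.
Codon 2 (UGC, Cys): 1 synonymous substitution.
Codon 3 (UUA, Leu): 2 synonymous substitutions.
Total: 3 + 1 + 2 = 6.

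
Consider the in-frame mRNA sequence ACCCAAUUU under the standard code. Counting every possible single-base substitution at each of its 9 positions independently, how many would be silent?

Codon 1 (ACC, Thr): 3 synonymous substitutions.
Codon 2 (CAA, Gln): 1 synonymous substitution.
Codon 3 (UUU, Phe): 1 synonymous substitution.
Total: 3 + 1 + 1 = 5.

5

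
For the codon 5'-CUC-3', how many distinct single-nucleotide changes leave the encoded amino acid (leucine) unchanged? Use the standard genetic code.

Position 1: none → 0 synonymous.
Position 2: none → 0 synonymous.
Position 3: CUU, CUA, CUG → 3 synonymous.
Total: 0 + 0 + 3 = 3.

3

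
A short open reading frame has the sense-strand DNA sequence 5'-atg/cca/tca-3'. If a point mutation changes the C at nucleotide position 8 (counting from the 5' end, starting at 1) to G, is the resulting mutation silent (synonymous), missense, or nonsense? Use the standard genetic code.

nonsense

Position 8 falls in codon 3: TCA → Ser.
After the substitution the codon is TGA → Stop.
The new codon is a stop codon, so this is a nonsense mutation.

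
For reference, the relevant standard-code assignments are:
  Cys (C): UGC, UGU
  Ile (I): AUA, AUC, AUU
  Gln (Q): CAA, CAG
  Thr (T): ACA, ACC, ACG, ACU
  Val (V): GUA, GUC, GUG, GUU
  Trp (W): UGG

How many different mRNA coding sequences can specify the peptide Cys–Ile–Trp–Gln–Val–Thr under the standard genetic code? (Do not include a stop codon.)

192

Cys: 2 codons.
Ile: 3 codons.
Trp: 1 codon.
Gln: 2 codons.
Val: 4 codons.
Thr: 4 codons.
2 × 3 × 1 × 2 × 4 × 4 = 192.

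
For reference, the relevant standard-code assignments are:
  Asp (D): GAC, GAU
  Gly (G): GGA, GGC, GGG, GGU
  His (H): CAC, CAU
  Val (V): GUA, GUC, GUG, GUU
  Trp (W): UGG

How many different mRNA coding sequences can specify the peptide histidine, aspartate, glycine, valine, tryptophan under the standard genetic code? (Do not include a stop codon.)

His: 2 codons.
Asp: 2 codons.
Gly: 4 codons.
Val: 4 codons.
Trp: 1 codon.
2 × 2 × 4 × 4 × 1 = 64.

64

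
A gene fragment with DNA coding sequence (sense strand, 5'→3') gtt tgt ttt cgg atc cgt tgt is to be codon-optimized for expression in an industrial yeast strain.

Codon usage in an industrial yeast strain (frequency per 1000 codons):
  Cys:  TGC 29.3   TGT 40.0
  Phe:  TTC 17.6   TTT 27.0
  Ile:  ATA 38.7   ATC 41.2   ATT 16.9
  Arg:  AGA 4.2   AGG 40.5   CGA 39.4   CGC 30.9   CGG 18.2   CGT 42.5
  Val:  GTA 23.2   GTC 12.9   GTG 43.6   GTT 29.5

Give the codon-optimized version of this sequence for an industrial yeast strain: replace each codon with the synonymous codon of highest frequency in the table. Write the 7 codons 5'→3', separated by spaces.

GTG TGT TTT CGT ATC CGT TGT

Codon 1 (Val): best is GTG at 43.6.
Codon 2 (Cys): best is TGT at 40.0.
Codon 3 (Phe): best is TTT at 27.0.
Codon 4 (Arg): best is CGT at 42.5.
Codon 5 (Ile): best is ATC at 41.2.
Codon 6 (Arg): best is CGT at 42.5.
Codon 7 (Cys): best is TGT at 40.0.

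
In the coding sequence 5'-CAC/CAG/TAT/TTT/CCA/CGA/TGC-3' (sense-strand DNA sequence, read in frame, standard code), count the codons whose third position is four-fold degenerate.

2

Codon 1 CAC (His): third position 2-fold.
Codon 2 CAG (Gln): third position 2-fold.
Codon 3 TAT (Tyr): third position 2-fold.
Codon 4 TTT (Phe): third position 2-fold.
Codon 5 CCA (Pro): third position 4-fold.
Codon 6 CGA (Arg): third position 4-fold.
Codon 7 TGC (Cys): third position 2-fold.
Four-fold degenerate third positions: 2.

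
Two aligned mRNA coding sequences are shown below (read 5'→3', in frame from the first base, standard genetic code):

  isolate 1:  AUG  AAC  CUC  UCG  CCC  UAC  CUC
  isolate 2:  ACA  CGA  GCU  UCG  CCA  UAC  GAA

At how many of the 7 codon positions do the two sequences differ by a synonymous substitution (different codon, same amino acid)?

1

Codon 1: AUG Met / ACA Thr — nonsynonymous.
Codon 2: AAC Asn / CGA Arg — nonsynonymous.
Codon 3: CUC Leu / GCU Ala — nonsynonymous.
Codon 4: UCG Ser / UCG Ser — identical.
Codon 5: CCC Pro / CCA Pro — synonymous.
Codon 6: UAC Tyr / UAC Tyr — identical.
Codon 7: CUC Leu / GAA Glu — nonsynonymous.
Synonymous differences: 1.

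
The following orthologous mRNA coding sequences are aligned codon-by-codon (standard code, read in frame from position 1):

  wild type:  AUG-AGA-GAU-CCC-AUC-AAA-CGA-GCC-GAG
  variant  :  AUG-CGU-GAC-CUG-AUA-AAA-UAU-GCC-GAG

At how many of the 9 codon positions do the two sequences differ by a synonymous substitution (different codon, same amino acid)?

Codon 1: AUG Met / AUG Met — identical.
Codon 2: AGA Arg / CGU Arg — synonymous.
Codon 3: GAU Asp / GAC Asp — synonymous.
Codon 4: CCC Pro / CUG Leu — nonsynonymous.
Codon 5: AUC Ile / AUA Ile — synonymous.
Codon 6: AAA Lys / AAA Lys — identical.
Codon 7: CGA Arg / UAU Tyr — nonsynonymous.
Codon 8: GCC Ala / GCC Ala — identical.
Codon 9: GAG Glu / GAG Glu — identical.
Synonymous differences: 3.

3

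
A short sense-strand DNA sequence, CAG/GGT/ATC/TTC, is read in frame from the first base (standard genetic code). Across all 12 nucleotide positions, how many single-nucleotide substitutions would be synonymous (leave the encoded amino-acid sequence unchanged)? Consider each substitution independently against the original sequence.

7

Codon 1 (CAG, Gln): 1 synonymous substitution.
Codon 2 (GGT, Gly): 3 synonymous substitutions.
Codon 3 (ATC, Ile): 2 synonymous substitutions.
Codon 4 (TTC, Phe): 1 synonymous substitution.
Total: 1 + 3 + 2 + 1 = 7.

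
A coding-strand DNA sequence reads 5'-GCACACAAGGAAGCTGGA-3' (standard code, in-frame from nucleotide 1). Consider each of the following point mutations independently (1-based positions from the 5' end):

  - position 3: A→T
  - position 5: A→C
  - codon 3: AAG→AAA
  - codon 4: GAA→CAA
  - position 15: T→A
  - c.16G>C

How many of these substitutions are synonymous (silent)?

3

Codon 1: GCA (Ala) → GCT (Ala) — synonymous.
Codon 2: CAC (His) → CCC (Pro) — missense.
Codon 3: AAG (Lys) → AAA (Lys) — synonymous.
Codon 4: GAA (Glu) → CAA (Gln) — missense.
Codon 5: GCT (Ala) → GCA (Ala) — synonymous.
Codon 6: GGA (Gly) → CGA (Arg) — missense.
Synonymous: 3 of 6.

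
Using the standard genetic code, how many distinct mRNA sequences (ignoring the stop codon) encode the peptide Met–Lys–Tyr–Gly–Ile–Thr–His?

Met: 1 codon.
Lys: 2 codons.
Tyr: 2 codons.
Gly: 4 codons.
Ile: 3 codons.
Thr: 4 codons.
His: 2 codons.
1 × 2 × 2 × 4 × 3 × 4 × 2 = 384.

384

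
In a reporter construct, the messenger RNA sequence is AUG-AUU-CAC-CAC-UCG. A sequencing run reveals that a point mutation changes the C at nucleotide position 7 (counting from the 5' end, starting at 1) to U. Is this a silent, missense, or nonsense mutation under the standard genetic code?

missense

Position 7 falls in codon 3: CAC → His.
After the substitution the codon is UAC → Tyr.
His ≠ Tyr, so this is a missense mutation.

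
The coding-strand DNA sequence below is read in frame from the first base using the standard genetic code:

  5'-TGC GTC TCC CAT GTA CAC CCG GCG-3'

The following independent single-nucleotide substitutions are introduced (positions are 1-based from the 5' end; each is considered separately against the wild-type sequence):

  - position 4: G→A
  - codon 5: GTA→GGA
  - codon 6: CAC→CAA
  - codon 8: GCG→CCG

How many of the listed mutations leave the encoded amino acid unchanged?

Codon 2: GTC (Val) → ATC (Ile) — missense.
Codon 5: GTA (Val) → GGA (Gly) — missense.
Codon 6: CAC (His) → CAA (Gln) — missense.
Codon 8: GCG (Ala) → CCG (Pro) — missense.
Synonymous: 0 of 4.

0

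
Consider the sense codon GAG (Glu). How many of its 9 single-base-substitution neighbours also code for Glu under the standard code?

Position 1: none → 0 synonymous.
Position 2: none → 0 synonymous.
Position 3: GAA → 1 synonymous.
Total: 0 + 0 + 1 = 1.

1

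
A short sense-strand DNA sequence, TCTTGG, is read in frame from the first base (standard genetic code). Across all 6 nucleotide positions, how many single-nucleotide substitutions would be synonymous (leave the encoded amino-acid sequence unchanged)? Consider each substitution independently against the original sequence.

Codon 1 (TCT, Ser): 3 synonymous substitutions.
Codon 2 (TGG, Trp): 0 synonymous substitutions.
Total: 3 + 0 = 3.

3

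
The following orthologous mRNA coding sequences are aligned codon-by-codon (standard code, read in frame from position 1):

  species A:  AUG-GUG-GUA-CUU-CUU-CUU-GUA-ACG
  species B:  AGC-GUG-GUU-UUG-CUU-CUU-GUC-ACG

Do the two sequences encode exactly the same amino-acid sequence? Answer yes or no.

no

Codon 1: AUG Met / AGC Ser — nonsynonymous.
Codon 2: GUG Val / GUG Val — identical.
Codon 3: GUA Val / GUU Val — synonymous.
Codon 4: CUU Leu / UUG Leu — synonymous.
Codon 5: CUU Leu / CUU Leu — identical.
Codon 6: CUU Leu / CUU Leu — identical.
Codon 7: GUA Val / GUC Val — synonymous.
Codon 8: ACG Thr / ACG Thr — identical.
Nonsynonymous differences: 1 → different protein.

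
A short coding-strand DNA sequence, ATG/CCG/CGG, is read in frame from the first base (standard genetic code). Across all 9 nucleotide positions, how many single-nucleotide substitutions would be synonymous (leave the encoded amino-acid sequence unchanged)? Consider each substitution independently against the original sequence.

Codon 1 (ATG, Met): 0 synonymous substitutions.
Codon 2 (CCG, Pro): 3 synonymous substitutions.
Codon 3 (CGG, Arg): 4 synonymous substitutions.
Total: 0 + 3 + 4 = 7.

7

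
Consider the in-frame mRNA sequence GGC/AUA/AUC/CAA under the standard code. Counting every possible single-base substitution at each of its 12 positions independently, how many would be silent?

8

Codon 1 (GGC, Gly): 3 synonymous substitutions.
Codon 2 (AUA, Ile): 2 synonymous substitutions.
Codon 3 (AUC, Ile): 2 synonymous substitutions.
Codon 4 (CAA, Gln): 1 synonymous substitution.
Total: 3 + 2 + 2 + 1 = 8.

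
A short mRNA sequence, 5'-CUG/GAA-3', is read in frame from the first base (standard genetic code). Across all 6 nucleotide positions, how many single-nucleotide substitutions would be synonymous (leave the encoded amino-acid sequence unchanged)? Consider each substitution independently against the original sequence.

5

Codon 1 (CUG, Leu): 4 synonymous substitutions.
Codon 2 (GAA, Glu): 1 synonymous substitution.
Total: 4 + 1 = 5.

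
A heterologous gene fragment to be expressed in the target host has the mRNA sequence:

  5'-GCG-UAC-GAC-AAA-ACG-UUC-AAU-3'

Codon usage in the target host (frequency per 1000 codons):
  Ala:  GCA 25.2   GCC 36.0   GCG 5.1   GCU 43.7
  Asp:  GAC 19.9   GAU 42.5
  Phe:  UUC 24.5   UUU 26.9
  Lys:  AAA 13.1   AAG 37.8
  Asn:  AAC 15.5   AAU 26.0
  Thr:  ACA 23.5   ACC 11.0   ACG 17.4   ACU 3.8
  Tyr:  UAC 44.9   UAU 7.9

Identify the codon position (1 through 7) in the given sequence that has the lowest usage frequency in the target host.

1

Codon 1 GCG (Ala): 5.1 per 1000.
Codon 2 UAC (Tyr): 44.9 per 1000.
Codon 3 GAC (Asp): 19.9 per 1000.
Codon 4 AAA (Lys): 13.1 per 1000.
Codon 5 ACG (Thr): 17.4 per 1000.
Codon 6 UUC (Phe): 24.5 per 1000.
Codon 7 AAU (Asn): 26.0 per 1000.
Lowest frequency is 5.1 at codon 1.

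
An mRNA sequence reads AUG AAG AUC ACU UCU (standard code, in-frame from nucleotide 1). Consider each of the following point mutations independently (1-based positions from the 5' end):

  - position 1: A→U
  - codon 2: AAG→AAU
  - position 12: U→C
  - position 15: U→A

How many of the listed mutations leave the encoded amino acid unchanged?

Codon 1: AUG (Met) → UUG (Leu) — missense.
Codon 2: AAG (Lys) → AAU (Asn) — missense.
Codon 4: ACU (Thr) → ACC (Thr) — synonymous.
Codon 5: UCU (Ser) → UCA (Ser) — synonymous.
Synonymous: 2 of 4.

2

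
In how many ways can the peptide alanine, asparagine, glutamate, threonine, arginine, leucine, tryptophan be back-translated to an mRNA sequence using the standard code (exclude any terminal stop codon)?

Ala: 4 codons.
Asn: 2 codons.
Glu: 2 codons.
Thr: 4 codons.
Arg: 6 codons.
Leu: 6 codons.
Trp: 1 codon.
4 × 2 × 2 × 4 × 6 × 6 × 1 = 2304.

2304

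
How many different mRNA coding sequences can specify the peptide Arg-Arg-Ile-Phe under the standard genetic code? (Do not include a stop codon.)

216

Arg: 6 codons.
Arg: 6 codons.
Ile: 3 codons.
Phe: 2 codons.
6 × 6 × 3 × 2 = 216.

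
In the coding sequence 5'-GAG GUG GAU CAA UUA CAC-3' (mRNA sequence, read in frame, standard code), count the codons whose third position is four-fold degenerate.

1

Codon 1 GAG (Glu): third position 2-fold.
Codon 2 GUG (Val): third position 4-fold.
Codon 3 GAU (Asp): third position 2-fold.
Codon 4 CAA (Gln): third position 2-fold.
Codon 5 UUA (Leu): third position 2-fold.
Codon 6 CAC (His): third position 2-fold.
Four-fold degenerate third positions: 1.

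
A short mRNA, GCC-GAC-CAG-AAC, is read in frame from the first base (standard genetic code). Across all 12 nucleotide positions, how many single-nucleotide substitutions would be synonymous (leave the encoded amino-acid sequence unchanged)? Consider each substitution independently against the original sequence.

6

Codon 1 (GCC, Ala): 3 synonymous substitutions.
Codon 2 (GAC, Asp): 1 synonymous substitution.
Codon 3 (CAG, Gln): 1 synonymous substitution.
Codon 4 (AAC, Asn): 1 synonymous substitution.
Total: 3 + 1 + 1 + 1 = 6.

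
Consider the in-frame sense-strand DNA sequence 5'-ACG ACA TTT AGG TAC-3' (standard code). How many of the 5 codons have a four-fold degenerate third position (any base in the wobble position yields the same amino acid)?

2

Codon 1 ACG (Thr): third position 4-fold.
Codon 2 ACA (Thr): third position 4-fold.
Codon 3 TTT (Phe): third position 2-fold.
Codon 4 AGG (Arg): third position 2-fold.
Codon 5 TAC (Tyr): third position 2-fold.
Four-fold degenerate third positions: 2.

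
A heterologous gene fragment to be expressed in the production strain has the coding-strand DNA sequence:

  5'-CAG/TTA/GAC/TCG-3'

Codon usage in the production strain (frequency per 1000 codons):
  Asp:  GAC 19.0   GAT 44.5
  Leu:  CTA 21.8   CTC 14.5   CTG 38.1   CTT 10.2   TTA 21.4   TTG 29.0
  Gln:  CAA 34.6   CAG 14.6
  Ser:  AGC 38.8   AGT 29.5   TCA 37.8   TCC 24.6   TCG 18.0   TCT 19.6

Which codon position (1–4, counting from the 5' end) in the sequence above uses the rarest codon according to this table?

1

Codon 1 CAG (Gln): 14.6 per 1000.
Codon 2 TTA (Leu): 21.4 per 1000.
Codon 3 GAC (Asp): 19.0 per 1000.
Codon 4 TCG (Ser): 18.0 per 1000.
Lowest frequency is 14.6 at codon 1.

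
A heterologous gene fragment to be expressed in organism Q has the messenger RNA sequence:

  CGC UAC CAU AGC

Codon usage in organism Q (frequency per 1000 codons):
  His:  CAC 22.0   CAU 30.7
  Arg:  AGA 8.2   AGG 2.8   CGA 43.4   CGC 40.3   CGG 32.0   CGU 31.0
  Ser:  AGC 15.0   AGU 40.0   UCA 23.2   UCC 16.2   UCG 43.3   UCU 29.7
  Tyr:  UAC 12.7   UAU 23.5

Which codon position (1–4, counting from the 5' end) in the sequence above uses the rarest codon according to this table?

2

Codon 1 CGC (Arg): 40.3 per 1000.
Codon 2 UAC (Tyr): 12.7 per 1000.
Codon 3 CAU (His): 30.7 per 1000.
Codon 4 AGC (Ser): 15.0 per 1000.
Lowest frequency is 12.7 at codon 2.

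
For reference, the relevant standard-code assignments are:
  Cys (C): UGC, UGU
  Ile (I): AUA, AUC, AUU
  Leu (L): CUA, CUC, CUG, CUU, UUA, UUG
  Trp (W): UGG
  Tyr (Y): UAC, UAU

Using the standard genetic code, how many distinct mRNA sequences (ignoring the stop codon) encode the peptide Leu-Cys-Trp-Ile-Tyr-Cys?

Leu: 6 codons.
Cys: 2 codons.
Trp: 1 codon.
Ile: 3 codons.
Tyr: 2 codons.
Cys: 2 codons.
6 × 2 × 1 × 3 × 2 × 2 = 144.

144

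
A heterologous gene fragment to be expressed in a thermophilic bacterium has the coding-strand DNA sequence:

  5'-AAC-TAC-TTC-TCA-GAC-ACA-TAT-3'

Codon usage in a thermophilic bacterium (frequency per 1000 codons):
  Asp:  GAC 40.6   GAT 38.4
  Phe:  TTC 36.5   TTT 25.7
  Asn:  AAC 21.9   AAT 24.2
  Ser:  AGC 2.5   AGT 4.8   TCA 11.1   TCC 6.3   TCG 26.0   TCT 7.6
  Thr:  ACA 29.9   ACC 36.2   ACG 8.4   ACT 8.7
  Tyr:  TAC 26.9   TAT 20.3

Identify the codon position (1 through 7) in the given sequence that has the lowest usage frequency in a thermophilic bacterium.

Codon 1 AAC (Asn): 21.9 per 1000.
Codon 2 TAC (Tyr): 26.9 per 1000.
Codon 3 TTC (Phe): 36.5 per 1000.
Codon 4 TCA (Ser): 11.1 per 1000.
Codon 5 GAC (Asp): 40.6 per 1000.
Codon 6 ACA (Thr): 29.9 per 1000.
Codon 7 TAT (Tyr): 20.3 per 1000.
Lowest frequency is 11.1 at codon 4.

4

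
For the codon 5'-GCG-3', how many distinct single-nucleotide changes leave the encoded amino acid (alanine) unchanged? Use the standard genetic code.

3

Position 1: none → 0 synonymous.
Position 2: none → 0 synonymous.
Position 3: GCU, GCC, GCA → 3 synonymous.
Total: 0 + 0 + 3 = 3.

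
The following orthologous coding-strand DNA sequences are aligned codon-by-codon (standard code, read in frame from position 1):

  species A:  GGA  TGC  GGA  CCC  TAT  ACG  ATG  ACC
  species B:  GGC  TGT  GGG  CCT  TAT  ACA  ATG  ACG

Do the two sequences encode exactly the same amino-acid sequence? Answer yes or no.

yes

Codon 1: GGA Gly / GGC Gly — synonymous.
Codon 2: TGC Cys / TGT Cys — synonymous.
Codon 3: GGA Gly / GGG Gly — synonymous.
Codon 4: CCC Pro / CCT Pro — synonymous.
Codon 5: TAT Tyr / TAT Tyr — identical.
Codon 6: ACG Thr / ACA Thr — synonymous.
Codon 7: ATG Met / ATG Met — identical.
Codon 8: ACC Thr / ACG Thr — synonymous.
Nonsynonymous differences: 0 → same protein.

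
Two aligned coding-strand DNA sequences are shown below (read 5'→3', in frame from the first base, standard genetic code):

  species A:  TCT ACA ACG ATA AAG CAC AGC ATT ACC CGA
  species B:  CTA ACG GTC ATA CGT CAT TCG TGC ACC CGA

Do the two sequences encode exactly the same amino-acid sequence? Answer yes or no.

Codon 1: TCT Ser / CTA Leu — nonsynonymous.
Codon 2: ACA Thr / ACG Thr — synonymous.
Codon 3: ACG Thr / GTC Val — nonsynonymous.
Codon 4: ATA Ile / ATA Ile — identical.
Codon 5: AAG Lys / CGT Arg — nonsynonymous.
Codon 6: CAC His / CAT His — synonymous.
Codon 7: AGC Ser / TCG Ser — synonymous.
Codon 8: ATT Ile / TGC Cys — nonsynonymous.
Codon 9: ACC Thr / ACC Thr — identical.
Codon 10: CGA Arg / CGA Arg — identical.
Nonsynonymous differences: 4 → different protein.

no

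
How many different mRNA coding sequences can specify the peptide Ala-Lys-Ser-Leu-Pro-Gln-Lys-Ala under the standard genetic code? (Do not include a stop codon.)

18432

Ala: 4 codons.
Lys: 2 codons.
Ser: 6 codons.
Leu: 6 codons.
Pro: 4 codons.
Gln: 2 codons.
Lys: 2 codons.
Ala: 4 codons.
4 × 2 × 6 × 6 × 4 × 2 × 2 × 4 = 18432.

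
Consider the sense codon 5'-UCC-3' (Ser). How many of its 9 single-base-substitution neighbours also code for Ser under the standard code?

Position 1: none → 0 synonymous.
Position 2: none → 0 synonymous.
Position 3: UCU, UCA, UCG → 3 synonymous.
Total: 0 + 0 + 3 = 3.

3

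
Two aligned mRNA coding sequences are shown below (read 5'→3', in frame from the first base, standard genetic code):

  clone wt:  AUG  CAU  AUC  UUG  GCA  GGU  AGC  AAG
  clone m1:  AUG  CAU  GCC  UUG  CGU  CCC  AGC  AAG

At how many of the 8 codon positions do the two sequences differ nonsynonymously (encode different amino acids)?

Codon 1: AUG Met / AUG Met — identical.
Codon 2: CAU His / CAU His — identical.
Codon 3: AUC Ile / GCC Ala — nonsynonymous.
Codon 4: UUG Leu / UUG Leu — identical.
Codon 5: GCA Ala / CGU Arg — nonsynonymous.
Codon 6: GGU Gly / CCC Pro — nonsynonymous.
Codon 7: AGC Ser / AGC Ser — identical.
Codon 8: AAG Lys / AAG Lys — identical.
Nonsynonymous differences: 3.

3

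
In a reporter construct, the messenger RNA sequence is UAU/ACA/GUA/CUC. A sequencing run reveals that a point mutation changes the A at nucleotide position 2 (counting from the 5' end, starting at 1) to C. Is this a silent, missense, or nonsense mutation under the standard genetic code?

Position 2 falls in codon 1: UAU → Tyr.
After the substitution the codon is UCU → Ser.
Tyr ≠ Ser, so this is a missense mutation.

missense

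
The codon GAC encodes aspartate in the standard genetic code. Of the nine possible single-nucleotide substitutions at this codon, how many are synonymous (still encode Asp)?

1

Position 1: none → 0 synonymous.
Position 2: none → 0 synonymous.
Position 3: GAU → 1 synonymous.
Total: 0 + 0 + 1 = 1.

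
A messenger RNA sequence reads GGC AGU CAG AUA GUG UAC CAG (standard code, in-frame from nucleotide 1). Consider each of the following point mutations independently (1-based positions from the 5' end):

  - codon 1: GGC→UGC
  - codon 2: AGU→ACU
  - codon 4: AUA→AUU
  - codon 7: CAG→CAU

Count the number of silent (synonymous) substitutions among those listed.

Codon 1: GGC (Gly) → UGC (Cys) — missense.
Codon 2: AGU (Ser) → ACU (Thr) — missense.
Codon 4: AUA (Ile) → AUU (Ile) — synonymous.
Codon 7: CAG (Gln) → CAU (His) — missense.
Synonymous: 1 of 4.

1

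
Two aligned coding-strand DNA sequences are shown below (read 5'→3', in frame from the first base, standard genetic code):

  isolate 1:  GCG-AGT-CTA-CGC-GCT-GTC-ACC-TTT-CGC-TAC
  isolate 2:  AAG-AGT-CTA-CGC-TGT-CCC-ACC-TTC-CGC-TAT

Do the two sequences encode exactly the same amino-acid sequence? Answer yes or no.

no

Codon 1: GCG Ala / AAG Lys — nonsynonymous.
Codon 2: AGT Ser / AGT Ser — identical.
Codon 3: CTA Leu / CTA Leu — identical.
Codon 4: CGC Arg / CGC Arg — identical.
Codon 5: GCT Ala / TGT Cys — nonsynonymous.
Codon 6: GTC Val / CCC Pro — nonsynonymous.
Codon 7: ACC Thr / ACC Thr — identical.
Codon 8: TTT Phe / TTC Phe — synonymous.
Codon 9: CGC Arg / CGC Arg — identical.
Codon 10: TAC Tyr / TAT Tyr — synonymous.
Nonsynonymous differences: 3 → different protein.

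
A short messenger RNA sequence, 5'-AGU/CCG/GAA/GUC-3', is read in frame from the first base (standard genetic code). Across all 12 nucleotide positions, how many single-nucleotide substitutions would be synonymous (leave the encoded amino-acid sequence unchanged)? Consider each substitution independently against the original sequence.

8

Codon 1 (AGU, Ser): 1 synonymous substitution.
Codon 2 (CCG, Pro): 3 synonymous substitutions.
Codon 3 (GAA, Glu): 1 synonymous substitution.
Codon 4 (GUC, Val): 3 synonymous substitutions.
Total: 1 + 3 + 1 + 3 = 8.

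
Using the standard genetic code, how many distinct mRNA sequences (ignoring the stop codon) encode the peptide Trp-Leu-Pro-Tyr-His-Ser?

576

Trp: 1 codon.
Leu: 6 codons.
Pro: 4 codons.
Tyr: 2 codons.
His: 2 codons.
Ser: 6 codons.
1 × 6 × 4 × 2 × 2 × 6 = 576.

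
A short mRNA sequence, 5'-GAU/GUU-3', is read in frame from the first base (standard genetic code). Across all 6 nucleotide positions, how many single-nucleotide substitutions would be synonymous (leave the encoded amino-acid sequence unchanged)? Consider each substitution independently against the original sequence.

Codon 1 (GAU, Asp): 1 synonymous substitution.
Codon 2 (GUU, Val): 3 synonymous substitutions.
Total: 1 + 3 = 4.

4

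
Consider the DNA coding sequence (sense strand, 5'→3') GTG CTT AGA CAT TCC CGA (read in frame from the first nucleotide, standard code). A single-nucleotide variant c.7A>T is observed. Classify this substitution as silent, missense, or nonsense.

Position 7 falls in codon 3: AGA → Arg.
After the substitution the codon is TGA → Stop.
The new codon is a stop codon, so this is a nonsense mutation.

nonsense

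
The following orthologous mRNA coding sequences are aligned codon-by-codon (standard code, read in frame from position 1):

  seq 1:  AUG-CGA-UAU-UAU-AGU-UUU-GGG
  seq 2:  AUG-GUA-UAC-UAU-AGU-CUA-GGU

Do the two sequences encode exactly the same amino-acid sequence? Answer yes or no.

no

Codon 1: AUG Met / AUG Met — identical.
Codon 2: CGA Arg / GUA Val — nonsynonymous.
Codon 3: UAU Tyr / UAC Tyr — synonymous.
Codon 4: UAU Tyr / UAU Tyr — identical.
Codon 5: AGU Ser / AGU Ser — identical.
Codon 6: UUU Phe / CUA Leu — nonsynonymous.
Codon 7: GGG Gly / GGU Gly — synonymous.
Nonsynonymous differences: 2 → different protein.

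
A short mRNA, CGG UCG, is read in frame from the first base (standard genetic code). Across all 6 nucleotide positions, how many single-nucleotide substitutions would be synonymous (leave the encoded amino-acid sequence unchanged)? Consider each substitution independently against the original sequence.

Codon 1 (CGG, Arg): 4 synonymous substitutions.
Codon 2 (UCG, Ser): 3 synonymous substitutions.
Total: 4 + 3 = 7.

7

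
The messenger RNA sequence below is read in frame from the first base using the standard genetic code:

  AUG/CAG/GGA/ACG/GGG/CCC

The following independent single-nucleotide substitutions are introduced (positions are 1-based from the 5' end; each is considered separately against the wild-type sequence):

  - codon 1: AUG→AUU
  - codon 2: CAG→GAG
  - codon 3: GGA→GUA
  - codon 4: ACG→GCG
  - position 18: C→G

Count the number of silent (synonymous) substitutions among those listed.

Codon 1: AUG (Met) → AUU (Ile) — missense.
Codon 2: CAG (Gln) → GAG (Glu) — missense.
Codon 3: GGA (Gly) → GUA (Val) — missense.
Codon 4: ACG (Thr) → GCG (Ala) — missense.
Codon 6: CCC (Pro) → CCG (Pro) — synonymous.
Synonymous: 1 of 5.

1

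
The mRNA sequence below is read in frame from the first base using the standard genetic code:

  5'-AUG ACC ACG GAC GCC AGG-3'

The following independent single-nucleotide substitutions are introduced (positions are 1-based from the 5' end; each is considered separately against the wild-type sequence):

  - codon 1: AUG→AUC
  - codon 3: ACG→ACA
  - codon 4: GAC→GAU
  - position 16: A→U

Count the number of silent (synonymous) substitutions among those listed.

2

Codon 1: AUG (Met) → AUC (Ile) — missense.
Codon 3: ACG (Thr) → ACA (Thr) — synonymous.
Codon 4: GAC (Asp) → GAU (Asp) — synonymous.
Codon 6: AGG (Arg) → UGG (Trp) — missense.
Synonymous: 2 of 4.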